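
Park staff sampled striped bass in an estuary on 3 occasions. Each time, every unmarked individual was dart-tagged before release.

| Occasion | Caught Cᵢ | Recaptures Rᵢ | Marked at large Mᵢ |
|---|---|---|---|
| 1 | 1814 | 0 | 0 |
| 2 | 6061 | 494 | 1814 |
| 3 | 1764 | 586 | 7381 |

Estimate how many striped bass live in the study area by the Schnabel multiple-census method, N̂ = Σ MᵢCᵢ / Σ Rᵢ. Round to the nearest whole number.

Σ MᵢCᵢ = 0·1814 + 1814·6061 + 7381·1764 = 0 + 10994654 + 13020084 = 24014738
Σ Rᵢ = 0 + 494 + 586 = 1080
N̂ = 24014738 / 1080 ≈ 22235.9 → 22236

N ≈ 22,236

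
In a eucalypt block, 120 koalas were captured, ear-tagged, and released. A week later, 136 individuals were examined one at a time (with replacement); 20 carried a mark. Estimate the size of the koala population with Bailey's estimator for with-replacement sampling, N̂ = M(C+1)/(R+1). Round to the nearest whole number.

N̂ = 120·(136+1)/(20+1) = 120·137/21 = 16440/21 ≈ 782.9 → 783

N ≈ 783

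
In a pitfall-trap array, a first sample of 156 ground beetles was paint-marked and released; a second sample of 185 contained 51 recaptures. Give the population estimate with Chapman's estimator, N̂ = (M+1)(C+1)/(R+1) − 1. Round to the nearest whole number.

N ≈ 561

N̂ = (156+1)(185+1)/(51+1) − 1 = 157·186/52 − 1
= 29202/52 − 1 ≈ 561.6 − 1 ≈ 560.6 → 561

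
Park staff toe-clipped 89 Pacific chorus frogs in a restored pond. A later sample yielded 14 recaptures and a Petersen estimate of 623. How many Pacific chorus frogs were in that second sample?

C = 98

From N = M·C/R: C = N·R / M = 623·14 / 89 = 8722 / 89 = 98.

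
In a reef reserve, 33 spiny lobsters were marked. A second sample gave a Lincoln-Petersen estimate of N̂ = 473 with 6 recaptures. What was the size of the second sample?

From N = M·C/R: C = N·R / M = 473·6 / 33 = 2838 / 33 = 86.

C = 86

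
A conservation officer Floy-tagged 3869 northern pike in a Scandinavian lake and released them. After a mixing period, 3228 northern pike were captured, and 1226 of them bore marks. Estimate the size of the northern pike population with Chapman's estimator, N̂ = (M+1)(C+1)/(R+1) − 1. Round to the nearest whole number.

N̂ = (3869+1)(3228+1)/(1226+1) − 1 = 3870·3229/1227 − 1
= 12496230/1227 − 1 ≈ 10184.4 − 1 ≈ 10183.4 → 10183

N ≈ 10,183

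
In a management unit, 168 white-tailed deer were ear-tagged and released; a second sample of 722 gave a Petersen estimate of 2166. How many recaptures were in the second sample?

R = 56

From N = M·C/R: R = M·C / N = 168·722 / 2166 = 121296 / 2166 = 56.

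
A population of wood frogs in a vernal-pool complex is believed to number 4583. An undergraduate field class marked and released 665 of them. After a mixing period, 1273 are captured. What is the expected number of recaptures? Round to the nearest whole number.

Expected recaptures E[R] = M·C / N.
E[R] = 665 × 1273 / 4583 = 846545 / 4583 ≈ 184.7 → 185

expected recaptures ≈ 185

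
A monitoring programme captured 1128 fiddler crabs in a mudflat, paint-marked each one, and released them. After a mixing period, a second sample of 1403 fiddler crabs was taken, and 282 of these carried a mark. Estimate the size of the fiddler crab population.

The marked fraction in the recapture sample should equal the marked fraction in the population: 282/1403 = 1128/N.
N = (1128 × 1403) / 282 = 1582584 / 282 = 5612

N = 5612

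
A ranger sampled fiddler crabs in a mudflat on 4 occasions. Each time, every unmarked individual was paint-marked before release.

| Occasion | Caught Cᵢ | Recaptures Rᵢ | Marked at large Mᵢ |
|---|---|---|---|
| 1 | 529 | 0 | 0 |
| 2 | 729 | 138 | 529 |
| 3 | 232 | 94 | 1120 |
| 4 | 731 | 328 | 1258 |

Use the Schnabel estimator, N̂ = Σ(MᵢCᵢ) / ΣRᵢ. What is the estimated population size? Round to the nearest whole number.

N ≈ 2795

Σ MᵢCᵢ = 0·529 + 529·729 + 1120·232 + 1258·731 = 0 + 385641 + 259840 + 919598 = 1565079
Σ Rᵢ = 0 + 138 + 94 + 328 = 560
N̂ = 1565079 / 560 ≈ 2794.8 → 2795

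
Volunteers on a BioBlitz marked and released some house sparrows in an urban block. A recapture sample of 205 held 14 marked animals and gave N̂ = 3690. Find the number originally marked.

M = 252

From N = M·C/R: M = N·R / C = 3690·14 / 205 = 51660 / 205 = 252.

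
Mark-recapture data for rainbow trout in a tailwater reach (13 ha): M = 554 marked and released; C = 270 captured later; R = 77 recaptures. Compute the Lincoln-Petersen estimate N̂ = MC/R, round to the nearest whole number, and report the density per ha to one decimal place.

N̂ = 554·270/77 = 149580/77 ≈ 1942.6 → 1943
Density = N̂ / area = 1943 / 13 ≈ 149.46 → 149.5 per ha

density ≈ 149.5 rainbow trout per ha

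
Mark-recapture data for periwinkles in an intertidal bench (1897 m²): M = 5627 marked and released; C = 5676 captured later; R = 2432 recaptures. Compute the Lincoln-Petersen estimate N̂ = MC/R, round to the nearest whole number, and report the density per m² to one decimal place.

N̂ = 5627·5676/2432 = 31938852/2432 ≈ 13132.8 → 13133
Density = N̂ / area = 13133 / 1897 ≈ 6.92 → 6.9 per m²

density ≈ 6.9 periwinkles per m²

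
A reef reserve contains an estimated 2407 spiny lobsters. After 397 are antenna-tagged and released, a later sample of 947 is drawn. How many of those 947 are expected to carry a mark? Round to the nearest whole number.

expected recaptures ≈ 156

The marked fraction of the population is 397/2407, so in a sample of 947 expect C·(M/N) marked.
E[R] = 397 × 947 / 2407 = 375959 / 2407 ≈ 156.2 → 156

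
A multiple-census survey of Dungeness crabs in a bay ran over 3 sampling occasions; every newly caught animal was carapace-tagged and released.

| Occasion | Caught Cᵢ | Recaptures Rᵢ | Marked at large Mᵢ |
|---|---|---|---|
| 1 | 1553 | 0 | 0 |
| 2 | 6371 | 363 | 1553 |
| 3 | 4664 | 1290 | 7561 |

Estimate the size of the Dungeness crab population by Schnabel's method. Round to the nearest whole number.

Σ MᵢCᵢ = 0·1553 + 1553·6371 + 7561·4664 = 0 + 9894163 + 35264504 = 45158667
Σ Rᵢ = 0 + 363 + 1290 = 1653
N̂ = 45158667 / 1653 ≈ 27319.2 → 27319

N ≈ 27,319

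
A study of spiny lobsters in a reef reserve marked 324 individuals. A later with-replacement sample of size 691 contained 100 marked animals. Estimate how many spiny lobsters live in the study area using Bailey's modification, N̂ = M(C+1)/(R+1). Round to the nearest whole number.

N ≈ 2220

N̂ = 324·(691+1)/(100+1) = 324·692/101 = 224208/101 ≈ 2219.9 → 2220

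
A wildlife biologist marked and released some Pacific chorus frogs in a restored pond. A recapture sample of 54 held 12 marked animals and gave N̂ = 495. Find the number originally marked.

From N = M·C/R: M = N·R / C = 495·12 / 54 = 5940 / 54 = 110.

M = 110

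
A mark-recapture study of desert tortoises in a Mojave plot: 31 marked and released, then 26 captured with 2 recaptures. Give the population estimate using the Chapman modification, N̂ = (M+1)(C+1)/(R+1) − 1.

N̂ = (31+1)(26+1)/(2+1) − 1 = 32·27/3 − 1
= 864/3 − 1 = 288 − 1 = 287

N = 287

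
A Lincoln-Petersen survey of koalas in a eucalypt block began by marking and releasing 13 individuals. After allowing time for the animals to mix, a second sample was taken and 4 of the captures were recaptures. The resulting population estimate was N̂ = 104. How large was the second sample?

From N = M·C/R: C = N·R / M = 104·4 / 13 = 416 / 13 = 32.

C = 32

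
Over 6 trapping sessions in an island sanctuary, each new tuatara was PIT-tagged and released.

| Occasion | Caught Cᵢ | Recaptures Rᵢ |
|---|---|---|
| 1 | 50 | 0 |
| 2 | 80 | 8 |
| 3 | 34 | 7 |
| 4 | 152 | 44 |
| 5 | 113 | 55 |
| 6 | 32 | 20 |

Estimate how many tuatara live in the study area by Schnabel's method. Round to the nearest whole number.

N ≈ 522

Marked at large before each occasion: Mᵢ = Σⱼ<ᵢ (Cⱼ − Rⱼ) → M1=0, M2=50, M3=122, M4=149, M5=257, M6=315
Σ MᵢCᵢ = 0·50 + 50·80 + 122·34 + 149·152 + 257·113 + 315·32 = 0 + 4000 + 4148 + 22648 + 29041 + 10080 = 69917
Σ Rᵢ = 0 + 8 + 7 + 44 + 55 + 20 = 134
N̂ = 69917 / 134 ≈ 521.8 → 522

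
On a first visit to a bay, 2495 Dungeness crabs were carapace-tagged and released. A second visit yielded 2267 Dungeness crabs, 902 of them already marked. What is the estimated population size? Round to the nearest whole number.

N ≈ 6271

If marked individuals mix randomly, R/C ≈ M/N, giving N ≈ M·C/R.
N = (2495 × 2267) / 902 = 5656165 / 902 ≈ 6270.7 → 6271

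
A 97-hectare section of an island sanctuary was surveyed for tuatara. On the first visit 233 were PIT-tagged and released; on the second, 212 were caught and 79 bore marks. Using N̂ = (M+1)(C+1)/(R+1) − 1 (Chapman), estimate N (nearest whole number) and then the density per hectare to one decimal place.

density ≈ 6.4 tuatara per hectare

N̂ = 234·213/80 − 1 = 49842/80 − 1 ≈ 622.0 → 622
Density = N̂ / area = 622 / 97 ≈ 6.41 → 6.4 per hectare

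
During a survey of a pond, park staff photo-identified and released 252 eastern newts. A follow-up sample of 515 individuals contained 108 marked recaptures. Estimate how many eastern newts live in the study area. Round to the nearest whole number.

N = (252 × 515) / 108 = 129780 / 108 ≈ 1201.7 → 1202

N ≈ 1202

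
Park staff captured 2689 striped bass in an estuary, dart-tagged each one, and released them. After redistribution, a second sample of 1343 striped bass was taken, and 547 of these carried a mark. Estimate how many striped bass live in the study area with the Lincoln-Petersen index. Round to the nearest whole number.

N ≈ 6602

N = (2689 × 1343) / 547 = 3611327 / 547 ≈ 6602.1 → 6602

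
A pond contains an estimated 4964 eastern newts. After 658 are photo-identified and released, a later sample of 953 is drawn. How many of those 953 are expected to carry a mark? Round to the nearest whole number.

expected recaptures ≈ 126

The marked fraction of the population is 658/4964, so in a sample of 953 expect C·(M/N) marked.
E[R] = 658 × 953 / 4964 = 627074 / 4964 ≈ 126.3 → 126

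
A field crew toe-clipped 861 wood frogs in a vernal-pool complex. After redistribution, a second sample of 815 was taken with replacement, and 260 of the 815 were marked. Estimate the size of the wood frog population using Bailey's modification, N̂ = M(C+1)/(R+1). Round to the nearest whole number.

N ≈ 2692

N̂ = 861·(815+1)/(260+1) = 861·816/261 = 702576/261 ≈ 2691.9 → 2692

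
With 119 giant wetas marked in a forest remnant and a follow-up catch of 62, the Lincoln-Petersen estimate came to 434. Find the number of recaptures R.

From N = M·C/R: R = M·C / N = 119·62 / 434 = 7378 / 434 = 17.

R = 17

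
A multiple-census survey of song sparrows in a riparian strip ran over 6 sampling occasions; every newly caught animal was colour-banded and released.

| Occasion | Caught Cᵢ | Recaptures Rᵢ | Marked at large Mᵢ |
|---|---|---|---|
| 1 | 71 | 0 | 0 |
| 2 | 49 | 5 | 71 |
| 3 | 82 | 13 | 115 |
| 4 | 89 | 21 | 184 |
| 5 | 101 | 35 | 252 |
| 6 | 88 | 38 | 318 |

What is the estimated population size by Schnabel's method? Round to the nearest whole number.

Σ MᵢCᵢ = 0·71 + 71·49 + 115·82 + 184·89 + 252·101 + 318·88 = 0 + 3479 + 9430 + 16376 + 25452 + 27984 = 82721
Σ Rᵢ = 0 + 5 + 13 + 21 + 35 + 38 = 112
N̂ = 82721 / 112 ≈ 738.6 → 739

N ≈ 739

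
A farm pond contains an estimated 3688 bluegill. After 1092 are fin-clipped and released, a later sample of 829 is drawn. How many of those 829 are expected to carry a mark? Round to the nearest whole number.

expected recaptures ≈ 245

Expected recaptures E[R] = M·C / N.
E[R] = 1092 × 829 / 3688 = 905268 / 3688 ≈ 245.46 → 245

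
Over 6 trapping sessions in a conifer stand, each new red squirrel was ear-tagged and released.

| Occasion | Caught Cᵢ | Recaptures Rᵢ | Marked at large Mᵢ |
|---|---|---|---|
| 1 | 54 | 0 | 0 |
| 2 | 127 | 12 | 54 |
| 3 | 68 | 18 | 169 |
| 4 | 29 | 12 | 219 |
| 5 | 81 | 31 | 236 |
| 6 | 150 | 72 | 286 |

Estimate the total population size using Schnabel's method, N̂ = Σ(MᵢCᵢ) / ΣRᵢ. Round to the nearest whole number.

N ≈ 598

Σ MᵢCᵢ = 0·54 + 54·127 + 169·68 + 219·29 + 236·81 + 286·150 = 0 + 6858 + 11492 + 6351 + 19116 + 42900 = 86717
Σ Rᵢ = 0 + 12 + 18 + 12 + 31 + 72 = 145
N̂ = 86717 / 145 ≈ 598.0 → 598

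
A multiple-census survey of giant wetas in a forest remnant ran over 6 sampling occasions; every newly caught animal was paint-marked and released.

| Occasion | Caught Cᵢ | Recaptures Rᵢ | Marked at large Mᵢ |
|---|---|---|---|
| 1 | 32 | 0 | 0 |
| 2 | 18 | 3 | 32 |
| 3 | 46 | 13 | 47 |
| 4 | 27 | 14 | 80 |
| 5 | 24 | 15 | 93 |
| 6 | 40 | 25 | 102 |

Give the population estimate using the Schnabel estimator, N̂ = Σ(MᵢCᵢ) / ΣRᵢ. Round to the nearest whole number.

Σ MᵢCᵢ = 0·32 + 32·18 + 47·46 + 80·27 + 93·24 + 102·40 = 0 + 576 + 2162 + 2160 + 2232 + 4080 = 11210
Σ Rᵢ = 0 + 3 + 13 + 14 + 15 + 25 = 70
N̂ = 11210 / 70 ≈ 160.1 → 160

N ≈ 160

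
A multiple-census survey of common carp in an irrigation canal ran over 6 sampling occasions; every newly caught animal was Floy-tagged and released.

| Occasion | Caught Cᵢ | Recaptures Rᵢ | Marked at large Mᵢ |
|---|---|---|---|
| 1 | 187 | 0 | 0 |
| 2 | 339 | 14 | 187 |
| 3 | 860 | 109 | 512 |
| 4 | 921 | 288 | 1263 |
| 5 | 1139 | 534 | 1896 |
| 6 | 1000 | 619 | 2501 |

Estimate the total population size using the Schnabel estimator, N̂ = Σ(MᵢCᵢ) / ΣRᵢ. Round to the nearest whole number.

N ≈ 4046

Σ MᵢCᵢ = 0·187 + 187·339 + 512·860 + 1263·921 + 1896·1139 + 2501·1000 = 0 + 63393 + 440320 + 1163223 + 2159544 + 2501000 = 6327480
Σ Rᵢ = 0 + 14 + 109 + 288 + 534 + 619 = 1564
N̂ = 6327480 / 1564 ≈ 4045.7 → 4046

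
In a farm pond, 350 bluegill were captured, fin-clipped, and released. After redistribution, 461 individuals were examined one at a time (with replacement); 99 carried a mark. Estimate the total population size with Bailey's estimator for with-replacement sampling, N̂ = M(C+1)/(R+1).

N̂ = 350·(461+1)/(99+1) = 350·462/100 = 161700/100 = 1617

N = 1617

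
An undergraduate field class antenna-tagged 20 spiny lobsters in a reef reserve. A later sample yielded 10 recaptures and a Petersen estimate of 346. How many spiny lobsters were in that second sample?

From N = M·C/R: C = N·R / M = 346·10 / 20 = 3460 / 20 = 173.

C = 173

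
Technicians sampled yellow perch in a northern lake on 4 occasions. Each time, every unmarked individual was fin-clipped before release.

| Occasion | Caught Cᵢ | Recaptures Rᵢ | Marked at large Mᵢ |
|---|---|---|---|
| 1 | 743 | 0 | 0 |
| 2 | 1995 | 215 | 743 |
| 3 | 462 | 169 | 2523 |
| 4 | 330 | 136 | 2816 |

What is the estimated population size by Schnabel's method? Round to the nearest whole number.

Σ MᵢCᵢ = 0·743 + 743·1995 + 2523·462 + 2816·330 = 0 + 1482285 + 1165626 + 929280 = 3577191
Σ Rᵢ = 0 + 215 + 169 + 136 = 520
N̂ = 3577191 / 520 ≈ 6879.2 → 6879

N ≈ 6879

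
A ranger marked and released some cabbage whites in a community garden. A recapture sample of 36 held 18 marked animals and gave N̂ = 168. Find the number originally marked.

M = 84

From N = M·C/R: M = N·R / C = 168·18 / 36 = 3024 / 36 = 84.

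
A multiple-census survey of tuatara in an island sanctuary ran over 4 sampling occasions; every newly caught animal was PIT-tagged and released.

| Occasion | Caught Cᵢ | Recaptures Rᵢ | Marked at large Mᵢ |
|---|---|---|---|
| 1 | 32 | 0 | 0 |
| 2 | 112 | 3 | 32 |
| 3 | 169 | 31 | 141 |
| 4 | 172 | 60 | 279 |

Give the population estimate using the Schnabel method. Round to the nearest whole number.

Σ MᵢCᵢ = 0·32 + 32·112 + 141·169 + 279·172 = 0 + 3584 + 23829 + 47988 = 75401
Σ Rᵢ = 0 + 3 + 31 + 60 = 94
N̂ = 75401 / 94 ≈ 802.1 → 802

N ≈ 802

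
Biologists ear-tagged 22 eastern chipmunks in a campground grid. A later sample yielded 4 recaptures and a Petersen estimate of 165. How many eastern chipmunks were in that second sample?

From N = M·C/R: C = N·R / M = 165·4 / 22 = 660 / 22 = 30.

C = 30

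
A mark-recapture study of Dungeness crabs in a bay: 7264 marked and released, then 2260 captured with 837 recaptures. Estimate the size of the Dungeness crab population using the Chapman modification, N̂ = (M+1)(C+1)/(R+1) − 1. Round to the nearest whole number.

N ≈ 19,601

N̂ = (7264+1)(2260+1)/(837+1) − 1 = 7265·2261/838 − 1
= 16426165/838 − 1 ≈ 19601.6 − 1 ≈ 19600.6 → 19601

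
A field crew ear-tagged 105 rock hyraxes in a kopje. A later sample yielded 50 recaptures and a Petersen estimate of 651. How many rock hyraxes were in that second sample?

From N = M·C/R: C = N·R / M = 651·50 / 105 = 32550 / 105 = 310.

C = 310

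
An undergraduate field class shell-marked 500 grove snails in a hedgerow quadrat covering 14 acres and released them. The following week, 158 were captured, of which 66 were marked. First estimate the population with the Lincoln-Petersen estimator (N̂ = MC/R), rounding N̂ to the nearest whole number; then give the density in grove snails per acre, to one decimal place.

density ≈ 85.5 grove snails per acre

N̂ = 500·158/66 = 79000/66 ≈ 1197.0 → 1197
Density = N̂ / area = 1197 / 14 ≈ 85.50 → 85.5 per acre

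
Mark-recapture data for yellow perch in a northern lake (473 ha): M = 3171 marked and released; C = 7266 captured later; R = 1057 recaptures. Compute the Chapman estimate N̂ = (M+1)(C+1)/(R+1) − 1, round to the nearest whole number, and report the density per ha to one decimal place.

N̂ = 3172·7267/1058 − 1 = 23050924/1058 − 1 ≈ 21786.3 → 21786
Density = N̂ / area = 21786 / 473 ≈ 46.06 → 46.1 per ha

density ≈ 46.1 yellow perch per ha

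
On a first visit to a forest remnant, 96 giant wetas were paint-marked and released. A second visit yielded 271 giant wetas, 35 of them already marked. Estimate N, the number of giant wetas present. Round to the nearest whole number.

N ≈ 743

The marked fraction in the recapture sample should equal the marked fraction in the population: 35/271 = 96/N.
N = (96 × 271) / 35 = 26016 / 35 ≈ 743.3 → 743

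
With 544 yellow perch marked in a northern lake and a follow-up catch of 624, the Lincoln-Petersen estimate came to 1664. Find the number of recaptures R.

R = 204

From N = M·C/R: R = M·C / N = 544·624 / 1664 = 339456 / 1664 = 204.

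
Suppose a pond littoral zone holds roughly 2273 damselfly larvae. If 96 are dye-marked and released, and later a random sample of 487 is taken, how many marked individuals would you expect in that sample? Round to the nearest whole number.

Expected recaptures E[R] = M·C / N.
E[R] = 96 × 487 / 2273 = 46752 / 2273 ≈ 20.6 → 21

expected recaptures ≈ 21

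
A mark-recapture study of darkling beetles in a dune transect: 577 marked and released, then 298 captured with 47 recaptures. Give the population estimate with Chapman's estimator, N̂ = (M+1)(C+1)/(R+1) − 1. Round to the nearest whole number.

N̂ = (577+1)(298+1)/(47+1) − 1 = 578·299/48 − 1
= 172822/48 − 1 ≈ 3600.46 − 1 ≈ 3599.46 → 3599

N ≈ 3599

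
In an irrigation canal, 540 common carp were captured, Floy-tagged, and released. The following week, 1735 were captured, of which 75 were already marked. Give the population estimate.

N = 12,492

The marked fraction in the recapture sample should equal the marked fraction in the population: 75/1735 = 540/N.
N = (540 × 1735) / 75 = 936900 / 75 = 12492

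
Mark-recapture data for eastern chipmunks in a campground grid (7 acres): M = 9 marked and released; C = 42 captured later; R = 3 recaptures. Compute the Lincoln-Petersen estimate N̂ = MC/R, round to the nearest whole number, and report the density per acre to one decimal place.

density ≈ 18.0 eastern chipmunks per acre

N̂ = 9·42/3 = 378/3 = 126
Density = N̂ / area = 126 / 7 = 18.0 per acre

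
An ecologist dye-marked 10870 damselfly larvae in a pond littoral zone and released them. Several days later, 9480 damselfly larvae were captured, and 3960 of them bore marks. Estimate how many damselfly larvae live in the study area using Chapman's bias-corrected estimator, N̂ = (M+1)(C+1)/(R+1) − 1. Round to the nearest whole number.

N̂ = (10870+1)(9480+1)/(3960+1) − 1 = 10871·9481/3961 − 1
= 103067951/3961 − 1 ≈ 26020.7 − 1 ≈ 26019.7 → 26020

N ≈ 26,020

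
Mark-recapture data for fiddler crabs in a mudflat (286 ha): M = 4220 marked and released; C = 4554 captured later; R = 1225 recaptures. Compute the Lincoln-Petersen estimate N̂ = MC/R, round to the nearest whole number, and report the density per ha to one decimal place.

density ≈ 54.9 fiddler crabs per ha

N̂ = 4220·4554/1225 = 19217880/1225 ≈ 15688.1 → 15688
Density = N̂ / area = 15688 / 286 ≈ 54.85 → 54.9 per ha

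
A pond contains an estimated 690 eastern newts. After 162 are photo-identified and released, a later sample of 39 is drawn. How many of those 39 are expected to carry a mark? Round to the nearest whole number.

Expected recaptures E[R] = M·C / N.
E[R] = 162 × 39 / 690 = 6318 / 690 ≈ 9.2 → 9

expected recaptures ≈ 9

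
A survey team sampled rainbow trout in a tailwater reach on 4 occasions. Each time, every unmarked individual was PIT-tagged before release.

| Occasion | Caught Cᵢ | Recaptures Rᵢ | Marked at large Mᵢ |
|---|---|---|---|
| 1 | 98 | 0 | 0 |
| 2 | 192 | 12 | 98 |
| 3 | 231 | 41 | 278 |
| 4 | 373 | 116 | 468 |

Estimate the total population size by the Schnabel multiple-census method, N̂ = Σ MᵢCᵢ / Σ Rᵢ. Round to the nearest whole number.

N ≈ 1524

Σ MᵢCᵢ = 0·98 + 98·192 + 278·231 + 468·373 = 0 + 18816 + 64218 + 174564 = 257598
Σ Rᵢ = 0 + 12 + 41 + 116 = 169
N̂ = 257598 / 169 ≈ 1524.2 → 1524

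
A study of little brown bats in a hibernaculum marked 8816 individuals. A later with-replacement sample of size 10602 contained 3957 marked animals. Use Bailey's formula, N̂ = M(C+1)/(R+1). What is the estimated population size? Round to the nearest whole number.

N ≈ 23,617

N̂ = 8816·(10602+1)/(3957+1) = 8816·10603/3958 = 93476048/3958 ≈ 23617.0 → 23617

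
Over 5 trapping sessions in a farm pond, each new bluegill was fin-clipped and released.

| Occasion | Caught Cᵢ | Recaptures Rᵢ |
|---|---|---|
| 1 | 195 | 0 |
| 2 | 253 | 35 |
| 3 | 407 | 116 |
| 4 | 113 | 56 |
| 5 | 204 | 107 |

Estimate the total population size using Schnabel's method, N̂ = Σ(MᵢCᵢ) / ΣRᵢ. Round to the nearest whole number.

Marked at large before each occasion: Mᵢ = Σⱼ<ᵢ (Cⱼ − Rⱼ) → M1=0, M2=195, M3=413, M4=704, M5=761
Σ MᵢCᵢ = 0·195 + 195·253 + 413·407 + 704·113 + 761·204 = 0 + 49335 + 168091 + 79552 + 155244 = 452222
Σ Rᵢ = 0 + 35 + 116 + 56 + 107 = 314
N̂ = 452222 / 314 ≈ 1440.2 → 1440

N ≈ 1440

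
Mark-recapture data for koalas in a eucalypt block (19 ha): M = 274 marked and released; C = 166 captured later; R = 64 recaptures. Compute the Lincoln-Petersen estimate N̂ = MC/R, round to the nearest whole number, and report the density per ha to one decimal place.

density ≈ 37.4 koalas per ha

N̂ = 274·166/64 = 45484/64 ≈ 710.7 → 711
Density = N̂ / area = 711 / 19 ≈ 37.42 → 37.4 per ha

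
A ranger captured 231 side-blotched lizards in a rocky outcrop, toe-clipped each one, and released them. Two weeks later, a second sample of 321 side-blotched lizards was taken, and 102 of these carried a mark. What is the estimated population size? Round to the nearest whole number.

N = (231 × 321) / 102 = 74151 / 102 ≈ 727.0 → 727

N ≈ 727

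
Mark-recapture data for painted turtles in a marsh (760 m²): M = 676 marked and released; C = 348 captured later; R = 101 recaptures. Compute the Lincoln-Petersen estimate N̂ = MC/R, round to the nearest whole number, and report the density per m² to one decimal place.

density ≈ 3.1 painted turtles per m²

N̂ = 676·348/101 = 235248/101 ≈ 2329.2 → 2329
Density = N̂ / area = 2329 / 760 ≈ 3.06 → 3.1 per m²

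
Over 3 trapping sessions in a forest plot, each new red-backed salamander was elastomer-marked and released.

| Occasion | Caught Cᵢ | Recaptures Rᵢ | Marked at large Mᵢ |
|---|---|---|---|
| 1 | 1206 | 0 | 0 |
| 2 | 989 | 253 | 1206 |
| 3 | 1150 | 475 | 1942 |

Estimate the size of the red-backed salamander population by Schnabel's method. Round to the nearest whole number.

Σ MᵢCᵢ = 0·1206 + 1206·989 + 1942·1150 = 0 + 1192734 + 2233300 = 3426034
Σ Rᵢ = 0 + 253 + 475 = 728
N̂ = 3426034 / 728 ≈ 4706.1 → 4706

N ≈ 4706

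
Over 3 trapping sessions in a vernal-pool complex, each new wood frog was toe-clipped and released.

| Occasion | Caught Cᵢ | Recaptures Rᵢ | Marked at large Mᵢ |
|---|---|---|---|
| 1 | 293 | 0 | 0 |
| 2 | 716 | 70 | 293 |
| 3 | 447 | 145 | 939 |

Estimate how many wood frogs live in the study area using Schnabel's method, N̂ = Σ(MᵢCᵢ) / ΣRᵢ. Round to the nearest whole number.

N ≈ 2928

Σ MᵢCᵢ = 0·293 + 293·716 + 939·447 = 0 + 209788 + 419733 = 629521
Σ Rᵢ = 0 + 70 + 145 = 215
N̂ = 629521 / 215 ≈ 2928.0 → 2928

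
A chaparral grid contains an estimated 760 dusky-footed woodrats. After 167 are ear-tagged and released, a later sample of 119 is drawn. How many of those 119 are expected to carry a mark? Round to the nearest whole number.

expected recaptures ≈ 26

Expected recaptures E[R] = M·C / N.
E[R] = 167 × 119 / 760 = 19873 / 760 ≈ 26.1 → 26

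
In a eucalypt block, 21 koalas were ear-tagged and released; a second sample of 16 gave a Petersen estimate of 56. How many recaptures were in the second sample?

From N = M·C/R: R = M·C / N = 21·16 / 56 = 336 / 56 = 6.

R = 6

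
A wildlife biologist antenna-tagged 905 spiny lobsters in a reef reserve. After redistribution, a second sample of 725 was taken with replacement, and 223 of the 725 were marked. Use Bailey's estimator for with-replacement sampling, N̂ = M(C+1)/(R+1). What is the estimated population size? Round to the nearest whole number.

N ≈ 2933

N̂ = 905·(725+1)/(223+1) = 905·726/224 = 657030/224 ≈ 2933.2 → 2933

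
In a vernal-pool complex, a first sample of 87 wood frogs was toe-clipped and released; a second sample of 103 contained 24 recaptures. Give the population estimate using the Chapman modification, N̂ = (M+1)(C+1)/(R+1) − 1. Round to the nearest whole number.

N̂ = (87+1)(103+1)/(24+1) − 1 = 88·104/25 − 1
= 9152/25 − 1 ≈ 366.1 − 1 ≈ 365.1 → 365

N ≈ 365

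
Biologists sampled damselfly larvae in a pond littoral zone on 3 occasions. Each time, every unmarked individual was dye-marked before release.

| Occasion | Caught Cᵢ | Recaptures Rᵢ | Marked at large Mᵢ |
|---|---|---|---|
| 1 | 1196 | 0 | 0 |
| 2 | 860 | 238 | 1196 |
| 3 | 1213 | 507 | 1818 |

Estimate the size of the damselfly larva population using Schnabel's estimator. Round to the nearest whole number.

Σ MᵢCᵢ = 0·1196 + 1196·860 + 1818·1213 = 0 + 1028560 + 2205234 = 3233794
Σ Rᵢ = 0 + 238 + 507 = 745
N̂ = 3233794 / 745 ≈ 4340.7 → 4341

N ≈ 4341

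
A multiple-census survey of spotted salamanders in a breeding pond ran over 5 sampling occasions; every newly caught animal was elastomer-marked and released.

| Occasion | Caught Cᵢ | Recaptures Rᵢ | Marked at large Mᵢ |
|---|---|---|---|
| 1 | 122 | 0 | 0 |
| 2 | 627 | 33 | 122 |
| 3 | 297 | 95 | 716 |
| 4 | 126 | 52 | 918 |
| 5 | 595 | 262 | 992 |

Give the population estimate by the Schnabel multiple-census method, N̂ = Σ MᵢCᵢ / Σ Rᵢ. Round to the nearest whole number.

Σ MᵢCᵢ = 0·122 + 122·627 + 716·297 + 918·126 + 992·595 = 0 + 76494 + 212652 + 115668 + 590240 = 995054
Σ Rᵢ = 0 + 33 + 95 + 52 + 262 = 442
N̂ = 995054 / 442 ≈ 2251.3 → 2251

N ≈ 2251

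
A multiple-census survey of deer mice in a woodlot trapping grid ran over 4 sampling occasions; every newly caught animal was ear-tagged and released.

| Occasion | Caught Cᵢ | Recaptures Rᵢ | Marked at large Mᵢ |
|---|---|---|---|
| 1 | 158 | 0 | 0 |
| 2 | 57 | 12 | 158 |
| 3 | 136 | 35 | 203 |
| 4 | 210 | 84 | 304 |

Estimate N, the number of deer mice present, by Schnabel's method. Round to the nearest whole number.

N ≈ 767

Σ MᵢCᵢ = 0·158 + 158·57 + 203·136 + 304·210 = 0 + 9006 + 27608 + 63840 = 100454
Σ Rᵢ = 0 + 12 + 35 + 84 = 131
N̂ = 100454 / 131 ≈ 766.8 → 767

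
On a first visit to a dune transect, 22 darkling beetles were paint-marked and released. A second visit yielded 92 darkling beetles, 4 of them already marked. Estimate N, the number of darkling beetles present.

The marked fraction in the recapture sample should equal the marked fraction in the population: 4/92 = 22/N.
N = (22 × 92) / 4 = 2024 / 4 = 506

N = 506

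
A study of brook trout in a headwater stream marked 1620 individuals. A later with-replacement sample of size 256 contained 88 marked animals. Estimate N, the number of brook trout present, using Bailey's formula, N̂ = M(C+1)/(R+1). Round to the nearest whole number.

N̂ = 1620·(256+1)/(88+1) = 1620·257/89 = 416340/89 ≈ 4678.0 → 4678

N ≈ 4678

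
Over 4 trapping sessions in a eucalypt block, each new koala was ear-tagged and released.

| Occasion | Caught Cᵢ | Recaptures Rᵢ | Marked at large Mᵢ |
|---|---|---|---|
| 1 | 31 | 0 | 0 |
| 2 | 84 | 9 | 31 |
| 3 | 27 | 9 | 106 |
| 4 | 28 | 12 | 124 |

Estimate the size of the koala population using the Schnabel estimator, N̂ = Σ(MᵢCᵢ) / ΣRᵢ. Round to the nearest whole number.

N ≈ 298

Σ MᵢCᵢ = 0·31 + 31·84 + 106·27 + 124·28 = 0 + 2604 + 2862 + 3472 = 8938
Σ Rᵢ = 0 + 9 + 9 + 12 = 30
N̂ = 8938 / 30 ≈ 297.9 → 298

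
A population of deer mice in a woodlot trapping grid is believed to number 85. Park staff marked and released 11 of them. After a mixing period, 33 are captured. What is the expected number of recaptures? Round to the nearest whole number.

Expected recaptures E[R] = M·C / N.
E[R] = 11 × 33 / 85 = 363 / 85 ≈ 4.3 → 4

expected recaptures ≈ 4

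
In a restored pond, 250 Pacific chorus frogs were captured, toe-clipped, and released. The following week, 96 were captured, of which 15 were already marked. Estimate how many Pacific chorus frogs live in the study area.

N = 1600

The marked fraction in the recapture sample should equal the marked fraction in the population: 15/96 = 250/N.
N = (250 × 96) / 15 = 24000 / 15 = 1600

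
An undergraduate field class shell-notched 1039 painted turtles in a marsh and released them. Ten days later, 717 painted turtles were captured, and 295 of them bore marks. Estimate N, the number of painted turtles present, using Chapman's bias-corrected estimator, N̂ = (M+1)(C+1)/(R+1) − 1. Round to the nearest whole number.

N ≈ 2522

N̂ = (1039+1)(717+1)/(295+1) − 1 = 1040·718/296 − 1
= 746720/296 − 1 ≈ 2522.7 − 1 ≈ 2521.7 → 2522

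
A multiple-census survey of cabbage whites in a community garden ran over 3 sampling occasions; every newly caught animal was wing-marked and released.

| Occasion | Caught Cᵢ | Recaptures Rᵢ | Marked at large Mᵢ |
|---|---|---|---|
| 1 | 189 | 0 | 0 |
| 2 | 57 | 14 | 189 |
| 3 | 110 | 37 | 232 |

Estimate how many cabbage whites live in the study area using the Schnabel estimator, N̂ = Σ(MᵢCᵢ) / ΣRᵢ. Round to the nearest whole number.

N ≈ 712

Σ MᵢCᵢ = 0·189 + 189·57 + 232·110 = 0 + 10773 + 25520 = 36293
Σ Rᵢ = 0 + 14 + 37 = 51
N̂ = 36293 / 51 ≈ 711.6 → 712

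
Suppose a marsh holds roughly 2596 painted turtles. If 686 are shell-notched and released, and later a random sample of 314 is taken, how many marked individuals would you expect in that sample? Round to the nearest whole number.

Expected recaptures E[R] = M·C / N.
E[R] = 686 × 314 / 2596 = 215404 / 2596 ≈ 83.0 → 83

expected recaptures ≈ 83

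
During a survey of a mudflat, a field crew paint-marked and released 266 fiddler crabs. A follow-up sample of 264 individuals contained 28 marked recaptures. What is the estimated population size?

If marked individuals mix randomly, R/C ≈ M/N, giving N ≈ M·C/R.
N = (266 × 264) / 28 = 70224 / 28 = 2508

N = 2508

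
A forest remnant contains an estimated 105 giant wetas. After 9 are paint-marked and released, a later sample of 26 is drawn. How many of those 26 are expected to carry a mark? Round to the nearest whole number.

Expected recaptures E[R] = M·C / N.
E[R] = 9 × 26 / 105 = 234 / 105 ≈ 2.2 → 2

expected recaptures ≈ 2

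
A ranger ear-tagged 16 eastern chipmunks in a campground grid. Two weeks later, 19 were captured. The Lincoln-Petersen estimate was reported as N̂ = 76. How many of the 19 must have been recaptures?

From N = M·C/R: R = M·C / N = 16·19 / 76 = 304 / 76 = 4.

R = 4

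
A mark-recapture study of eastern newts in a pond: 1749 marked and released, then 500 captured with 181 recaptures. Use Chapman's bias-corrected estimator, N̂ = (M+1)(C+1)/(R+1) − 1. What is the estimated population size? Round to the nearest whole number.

N̂ = (1749+1)(500+1)/(181+1) − 1 = 1750·501/182 − 1
= 876750/182 − 1 ≈ 4817.3 − 1 ≈ 4816.3 → 4816

N ≈ 4816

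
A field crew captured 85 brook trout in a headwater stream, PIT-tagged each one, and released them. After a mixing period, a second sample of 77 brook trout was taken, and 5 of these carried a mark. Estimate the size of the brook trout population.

N = 1309

If marked individuals mix randomly, R/C ≈ M/N, giving N ≈ M·C/R.
N = (85 × 77) / 5 = 6545 / 5 = 1309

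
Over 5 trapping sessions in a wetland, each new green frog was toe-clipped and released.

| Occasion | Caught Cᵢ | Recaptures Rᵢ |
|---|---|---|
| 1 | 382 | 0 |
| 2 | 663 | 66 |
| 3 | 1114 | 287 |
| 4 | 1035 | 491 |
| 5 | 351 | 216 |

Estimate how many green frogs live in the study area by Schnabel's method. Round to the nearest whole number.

N ≈ 3809

Marked at large before each occasion: Mᵢ = Σⱼ<ᵢ (Cⱼ − Rⱼ) → M1=0, M2=382, M3=979, M4=1806, M5=2350
Σ MᵢCᵢ = 0·382 + 382·663 + 979·1114 + 1806·1035 + 2350·351 = 0 + 253266 + 1090606 + 1869210 + 824850 = 4037932
Σ Rᵢ = 0 + 66 + 287 + 491 + 216 = 1060
N̂ = 4037932 / 1060 ≈ 3809.4 → 3809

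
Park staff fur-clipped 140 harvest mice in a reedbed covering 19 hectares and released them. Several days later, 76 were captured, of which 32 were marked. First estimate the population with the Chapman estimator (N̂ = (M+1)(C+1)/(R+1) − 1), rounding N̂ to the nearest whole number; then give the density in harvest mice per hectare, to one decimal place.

N̂ = 141·77/33 − 1 = 10857/33 − 1 = 328
Density = N̂ / area = 328 / 19 ≈ 17.26 → 17.3 per hectare

density ≈ 17.3 harvest mice per hectare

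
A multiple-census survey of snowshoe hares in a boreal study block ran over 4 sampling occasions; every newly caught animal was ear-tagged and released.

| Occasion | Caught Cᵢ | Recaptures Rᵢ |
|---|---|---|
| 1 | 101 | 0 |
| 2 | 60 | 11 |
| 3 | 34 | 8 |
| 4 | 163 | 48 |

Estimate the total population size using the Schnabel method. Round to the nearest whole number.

N ≈ 595

Marked at large before each occasion: Mᵢ = Σⱼ<ᵢ (Cⱼ − Rⱼ) → M1=0, M2=101, M3=150, M4=176
Σ MᵢCᵢ = 0·101 + 101·60 + 150·34 + 176·163 = 0 + 6060 + 5100 + 28688 = 39848
Σ Rᵢ = 0 + 11 + 8 + 48 = 67
N̂ = 39848 / 67 ≈ 594.7 → 595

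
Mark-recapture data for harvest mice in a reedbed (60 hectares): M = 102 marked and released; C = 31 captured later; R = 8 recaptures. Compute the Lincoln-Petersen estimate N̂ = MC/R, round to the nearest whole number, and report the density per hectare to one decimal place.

N̂ = 102·31/8 = 3162/8 ≈ 395.2 → 395
Density = N̂ / area = 395 / 60 ≈ 6.58 → 6.6 per hectare

density ≈ 6.6 harvest mice per hectare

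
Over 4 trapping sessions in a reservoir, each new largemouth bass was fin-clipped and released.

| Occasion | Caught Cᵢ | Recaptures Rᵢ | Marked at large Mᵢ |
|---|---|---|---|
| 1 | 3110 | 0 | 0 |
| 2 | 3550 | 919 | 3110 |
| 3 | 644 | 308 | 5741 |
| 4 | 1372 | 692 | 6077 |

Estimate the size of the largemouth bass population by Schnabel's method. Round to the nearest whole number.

N ≈ 12,025

Σ MᵢCᵢ = 0·3110 + 3110·3550 + 5741·644 + 6077·1372 = 0 + 11040500 + 3697204 + 8337644 = 23075348
Σ Rᵢ = 0 + 919 + 308 + 692 = 1919
N̂ = 23075348 / 1919 ≈ 12024.7 → 12025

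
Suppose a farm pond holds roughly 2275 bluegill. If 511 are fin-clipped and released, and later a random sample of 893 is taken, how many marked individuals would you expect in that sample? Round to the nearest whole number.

Expected recaptures E[R] = M·C / N.
E[R] = 511 × 893 / 2275 = 456323 / 2275 ≈ 200.6 → 201

expected recaptures ≈ 201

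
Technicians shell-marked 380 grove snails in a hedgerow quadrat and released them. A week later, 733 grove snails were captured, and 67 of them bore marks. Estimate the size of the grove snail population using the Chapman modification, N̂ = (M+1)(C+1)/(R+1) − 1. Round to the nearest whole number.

N̂ = (380+1)(733+1)/(67+1) − 1 = 381·734/68 − 1
= 279654/68 − 1 ≈ 4112.6 − 1 ≈ 4111.6 → 4112

N ≈ 4112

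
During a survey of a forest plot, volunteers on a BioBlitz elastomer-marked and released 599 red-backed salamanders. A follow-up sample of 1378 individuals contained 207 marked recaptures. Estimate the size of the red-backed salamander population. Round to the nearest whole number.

N ≈ 3988

N = (599 × 1378) / 207 = 825422 / 207 ≈ 3987.5 → 3988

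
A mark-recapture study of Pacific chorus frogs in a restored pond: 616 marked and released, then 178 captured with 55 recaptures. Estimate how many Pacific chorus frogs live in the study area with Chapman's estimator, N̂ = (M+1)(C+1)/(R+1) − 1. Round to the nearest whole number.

N̂ = (616+1)(178+1)/(55+1) − 1 = 617·179/56 − 1
= 110443/56 − 1 ≈ 1972.2 − 1 ≈ 1971.2 → 1971

N ≈ 1971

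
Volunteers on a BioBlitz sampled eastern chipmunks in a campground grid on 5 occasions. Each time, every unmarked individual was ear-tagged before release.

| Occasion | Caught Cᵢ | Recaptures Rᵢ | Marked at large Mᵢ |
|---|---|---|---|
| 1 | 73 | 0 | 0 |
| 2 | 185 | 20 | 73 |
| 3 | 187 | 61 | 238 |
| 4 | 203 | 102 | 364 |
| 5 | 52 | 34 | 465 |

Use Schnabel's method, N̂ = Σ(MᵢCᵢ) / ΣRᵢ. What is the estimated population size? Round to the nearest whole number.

Σ MᵢCᵢ = 0·73 + 73·185 + 238·187 + 364·203 + 465·52 = 0 + 13505 + 44506 + 73892 + 24180 = 156083
Σ Rᵢ = 0 + 20 + 61 + 102 + 34 = 217
N̂ = 156083 / 217 ≈ 719.3 → 719

N ≈ 719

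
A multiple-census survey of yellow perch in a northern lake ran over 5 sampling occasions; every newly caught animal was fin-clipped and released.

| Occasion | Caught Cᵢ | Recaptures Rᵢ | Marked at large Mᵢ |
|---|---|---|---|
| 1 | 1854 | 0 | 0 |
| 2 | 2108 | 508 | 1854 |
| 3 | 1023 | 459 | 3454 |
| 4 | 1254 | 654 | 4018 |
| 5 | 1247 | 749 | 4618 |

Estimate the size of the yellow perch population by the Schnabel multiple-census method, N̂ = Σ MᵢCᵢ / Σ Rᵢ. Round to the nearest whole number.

N ≈ 7696

Σ MᵢCᵢ = 0·1854 + 1854·2108 + 3454·1023 + 4018·1254 + 4618·1247 = 0 + 3908232 + 3533442 + 5038572 + 5758646 = 18238892
Σ Rᵢ = 0 + 508 + 459 + 654 + 749 = 2370
N̂ = 18238892 / 2370 ≈ 7695.7 → 7696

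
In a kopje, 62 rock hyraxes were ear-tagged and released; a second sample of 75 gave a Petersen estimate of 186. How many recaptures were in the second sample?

R = 25

From N = M·C/R: R = M·C / N = 62·75 / 186 = 4650 / 186 = 25.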